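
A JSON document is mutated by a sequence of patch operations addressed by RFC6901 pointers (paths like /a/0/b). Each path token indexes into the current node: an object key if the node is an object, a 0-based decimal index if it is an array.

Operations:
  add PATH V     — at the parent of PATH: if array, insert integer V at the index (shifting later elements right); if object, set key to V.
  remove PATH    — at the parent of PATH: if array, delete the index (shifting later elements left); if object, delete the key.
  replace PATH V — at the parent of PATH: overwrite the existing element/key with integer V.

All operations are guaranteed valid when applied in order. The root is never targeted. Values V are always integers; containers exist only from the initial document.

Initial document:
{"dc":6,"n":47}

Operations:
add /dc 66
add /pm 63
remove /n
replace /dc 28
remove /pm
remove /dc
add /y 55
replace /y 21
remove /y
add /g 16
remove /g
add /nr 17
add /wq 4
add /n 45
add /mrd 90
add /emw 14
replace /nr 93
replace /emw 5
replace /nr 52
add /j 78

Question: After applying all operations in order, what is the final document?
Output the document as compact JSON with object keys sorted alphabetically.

After op 1 (add /dc 66): {"dc":66,"n":47}
After op 2 (add /pm 63): {"dc":66,"n":47,"pm":63}
After op 3 (remove /n): {"dc":66,"pm":63}
After op 4 (replace /dc 28): {"dc":28,"pm":63}
After op 5 (remove /pm): {"dc":28}
After op 6 (remove /dc): {}
After op 7 (add /y 55): {"y":55}
After op 8 (replace /y 21): {"y":21}
After op 9 (remove /y): {}
After op 10 (add /g 16): {"g":16}
After op 11 (remove /g): {}
After op 12 (add /nr 17): {"nr":17}
After op 13 (add /wq 4): {"nr":17,"wq":4}
After op 14 (add /n 45): {"n":45,"nr":17,"wq":4}
After op 15 (add /mrd 90): {"mrd":90,"n":45,"nr":17,"wq":4}
After op 16 (add /emw 14): {"emw":14,"mrd":90,"n":45,"nr":17,"wq":4}
After op 17 (replace /nr 93): {"emw":14,"mrd":90,"n":45,"nr":93,"wq":4}
After op 18 (replace /emw 5): {"emw":5,"mrd":90,"n":45,"nr":93,"wq":4}
After op 19 (replace /nr 52): {"emw":5,"mrd":90,"n":45,"nr":52,"wq":4}
After op 20 (add /j 78): {"emw":5,"j":78,"mrd":90,"n":45,"nr":52,"wq":4}

Answer: {"emw":5,"j":78,"mrd":90,"n":45,"nr":52,"wq":4}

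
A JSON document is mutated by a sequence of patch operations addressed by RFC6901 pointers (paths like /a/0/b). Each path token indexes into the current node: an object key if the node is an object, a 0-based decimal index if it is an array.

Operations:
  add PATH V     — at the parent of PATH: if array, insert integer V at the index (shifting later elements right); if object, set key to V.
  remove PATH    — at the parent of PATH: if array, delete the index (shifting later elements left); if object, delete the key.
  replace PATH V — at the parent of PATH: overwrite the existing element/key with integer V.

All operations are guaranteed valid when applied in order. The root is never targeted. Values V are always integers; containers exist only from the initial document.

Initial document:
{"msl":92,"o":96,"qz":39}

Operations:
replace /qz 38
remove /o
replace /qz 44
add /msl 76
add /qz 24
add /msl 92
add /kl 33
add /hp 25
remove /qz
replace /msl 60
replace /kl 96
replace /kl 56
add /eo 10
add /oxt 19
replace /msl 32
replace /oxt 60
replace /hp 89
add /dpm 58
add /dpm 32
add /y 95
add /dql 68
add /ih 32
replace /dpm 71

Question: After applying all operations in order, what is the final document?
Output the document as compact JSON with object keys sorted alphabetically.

Answer: {"dpm":71,"dql":68,"eo":10,"hp":89,"ih":32,"kl":56,"msl":32,"oxt":60,"y":95}

Derivation:
After op 1 (replace /qz 38): {"msl":92,"o":96,"qz":38}
After op 2 (remove /o): {"msl":92,"qz":38}
After op 3 (replace /qz 44): {"msl":92,"qz":44}
After op 4 (add /msl 76): {"msl":76,"qz":44}
After op 5 (add /qz 24): {"msl":76,"qz":24}
After op 6 (add /msl 92): {"msl":92,"qz":24}
After op 7 (add /kl 33): {"kl":33,"msl":92,"qz":24}
After op 8 (add /hp 25): {"hp":25,"kl":33,"msl":92,"qz":24}
After op 9 (remove /qz): {"hp":25,"kl":33,"msl":92}
After op 10 (replace /msl 60): {"hp":25,"kl":33,"msl":60}
After op 11 (replace /kl 96): {"hp":25,"kl":96,"msl":60}
After op 12 (replace /kl 56): {"hp":25,"kl":56,"msl":60}
After op 13 (add /eo 10): {"eo":10,"hp":25,"kl":56,"msl":60}
After op 14 (add /oxt 19): {"eo":10,"hp":25,"kl":56,"msl":60,"oxt":19}
After op 15 (replace /msl 32): {"eo":10,"hp":25,"kl":56,"msl":32,"oxt":19}
After op 16 (replace /oxt 60): {"eo":10,"hp":25,"kl":56,"msl":32,"oxt":60}
After op 17 (replace /hp 89): {"eo":10,"hp":89,"kl":56,"msl":32,"oxt":60}
After op 18 (add /dpm 58): {"dpm":58,"eo":10,"hp":89,"kl":56,"msl":32,"oxt":60}
After op 19 (add /dpm 32): {"dpm":32,"eo":10,"hp":89,"kl":56,"msl":32,"oxt":60}
After op 20 (add /y 95): {"dpm":32,"eo":10,"hp":89,"kl":56,"msl":32,"oxt":60,"y":95}
After op 21 (add /dql 68): {"dpm":32,"dql":68,"eo":10,"hp":89,"kl":56,"msl":32,"oxt":60,"y":95}
After op 22 (add /ih 32): {"dpm":32,"dql":68,"eo":10,"hp":89,"ih":32,"kl":56,"msl":32,"oxt":60,"y":95}
After op 23 (replace /dpm 71): {"dpm":71,"dql":68,"eo":10,"hp":89,"ih":32,"kl":56,"msl":32,"oxt":60,"y":95}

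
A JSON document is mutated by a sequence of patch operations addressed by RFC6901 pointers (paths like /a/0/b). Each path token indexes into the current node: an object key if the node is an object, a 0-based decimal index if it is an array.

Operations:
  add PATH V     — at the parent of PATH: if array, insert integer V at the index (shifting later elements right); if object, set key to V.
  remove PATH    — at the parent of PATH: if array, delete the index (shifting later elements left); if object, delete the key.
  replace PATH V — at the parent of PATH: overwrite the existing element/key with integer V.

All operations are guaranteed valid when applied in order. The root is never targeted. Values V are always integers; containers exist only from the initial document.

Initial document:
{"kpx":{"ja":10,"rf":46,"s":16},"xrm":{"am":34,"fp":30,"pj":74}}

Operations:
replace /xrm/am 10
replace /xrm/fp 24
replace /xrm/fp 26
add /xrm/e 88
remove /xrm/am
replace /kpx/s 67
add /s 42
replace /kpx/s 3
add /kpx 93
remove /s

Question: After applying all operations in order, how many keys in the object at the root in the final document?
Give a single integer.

After op 1 (replace /xrm/am 10): {"kpx":{"ja":10,"rf":46,"s":16},"xrm":{"am":10,"fp":30,"pj":74}}
After op 2 (replace /xrm/fp 24): {"kpx":{"ja":10,"rf":46,"s":16},"xrm":{"am":10,"fp":24,"pj":74}}
After op 3 (replace /xrm/fp 26): {"kpx":{"ja":10,"rf":46,"s":16},"xrm":{"am":10,"fp":26,"pj":74}}
After op 4 (add /xrm/e 88): {"kpx":{"ja":10,"rf":46,"s":16},"xrm":{"am":10,"e":88,"fp":26,"pj":74}}
After op 5 (remove /xrm/am): {"kpx":{"ja":10,"rf":46,"s":16},"xrm":{"e":88,"fp":26,"pj":74}}
After op 6 (replace /kpx/s 67): {"kpx":{"ja":10,"rf":46,"s":67},"xrm":{"e":88,"fp":26,"pj":74}}
After op 7 (add /s 42): {"kpx":{"ja":10,"rf":46,"s":67},"s":42,"xrm":{"e":88,"fp":26,"pj":74}}
After op 8 (replace /kpx/s 3): {"kpx":{"ja":10,"rf":46,"s":3},"s":42,"xrm":{"e":88,"fp":26,"pj":74}}
After op 9 (add /kpx 93): {"kpx":93,"s":42,"xrm":{"e":88,"fp":26,"pj":74}}
After op 10 (remove /s): {"kpx":93,"xrm":{"e":88,"fp":26,"pj":74}}
Size at the root: 2

Answer: 2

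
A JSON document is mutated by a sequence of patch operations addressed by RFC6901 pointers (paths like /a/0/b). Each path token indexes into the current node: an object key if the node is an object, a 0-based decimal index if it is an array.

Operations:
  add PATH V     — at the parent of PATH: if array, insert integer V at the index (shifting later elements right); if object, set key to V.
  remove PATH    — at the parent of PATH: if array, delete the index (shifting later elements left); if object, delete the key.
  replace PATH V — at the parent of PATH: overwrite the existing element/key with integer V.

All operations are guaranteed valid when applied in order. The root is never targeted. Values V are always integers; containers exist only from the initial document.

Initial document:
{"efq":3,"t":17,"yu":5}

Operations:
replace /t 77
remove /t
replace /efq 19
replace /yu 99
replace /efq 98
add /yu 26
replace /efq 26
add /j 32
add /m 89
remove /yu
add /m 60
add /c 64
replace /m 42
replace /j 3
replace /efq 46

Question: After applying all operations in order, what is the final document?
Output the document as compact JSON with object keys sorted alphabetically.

Answer: {"c":64,"efq":46,"j":3,"m":42}

Derivation:
After op 1 (replace /t 77): {"efq":3,"t":77,"yu":5}
After op 2 (remove /t): {"efq":3,"yu":5}
After op 3 (replace /efq 19): {"efq":19,"yu":5}
After op 4 (replace /yu 99): {"efq":19,"yu":99}
After op 5 (replace /efq 98): {"efq":98,"yu":99}
After op 6 (add /yu 26): {"efq":98,"yu":26}
After op 7 (replace /efq 26): {"efq":26,"yu":26}
After op 8 (add /j 32): {"efq":26,"j":32,"yu":26}
After op 9 (add /m 89): {"efq":26,"j":32,"m":89,"yu":26}
After op 10 (remove /yu): {"efq":26,"j":32,"m":89}
After op 11 (add /m 60): {"efq":26,"j":32,"m":60}
After op 12 (add /c 64): {"c":64,"efq":26,"j":32,"m":60}
After op 13 (replace /m 42): {"c":64,"efq":26,"j":32,"m":42}
After op 14 (replace /j 3): {"c":64,"efq":26,"j":3,"m":42}
After op 15 (replace /efq 46): {"c":64,"efq":46,"j":3,"m":42}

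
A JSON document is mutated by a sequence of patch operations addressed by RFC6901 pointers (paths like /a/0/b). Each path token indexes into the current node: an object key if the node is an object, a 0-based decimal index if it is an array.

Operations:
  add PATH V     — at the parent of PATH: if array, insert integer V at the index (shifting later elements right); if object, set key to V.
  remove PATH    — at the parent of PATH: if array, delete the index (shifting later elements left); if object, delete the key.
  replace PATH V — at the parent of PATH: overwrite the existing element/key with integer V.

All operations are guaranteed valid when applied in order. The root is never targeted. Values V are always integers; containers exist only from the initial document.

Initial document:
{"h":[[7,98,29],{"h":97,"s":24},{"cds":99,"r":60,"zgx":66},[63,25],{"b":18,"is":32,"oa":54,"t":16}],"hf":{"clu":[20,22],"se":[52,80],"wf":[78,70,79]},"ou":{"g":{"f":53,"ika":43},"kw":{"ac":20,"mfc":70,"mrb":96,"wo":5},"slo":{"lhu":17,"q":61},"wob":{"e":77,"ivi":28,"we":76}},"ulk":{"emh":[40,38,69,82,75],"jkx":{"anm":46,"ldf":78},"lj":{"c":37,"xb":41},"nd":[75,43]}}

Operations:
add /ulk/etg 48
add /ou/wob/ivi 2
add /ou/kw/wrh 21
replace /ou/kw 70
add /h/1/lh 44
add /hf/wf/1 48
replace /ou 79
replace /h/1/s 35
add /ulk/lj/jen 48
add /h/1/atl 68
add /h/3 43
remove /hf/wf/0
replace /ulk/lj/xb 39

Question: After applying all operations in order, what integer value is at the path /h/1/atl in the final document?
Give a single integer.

After op 1 (add /ulk/etg 48): {"h":[[7,98,29],{"h":97,"s":24},{"cds":99,"r":60,"zgx":66},[63,25],{"b":18,"is":32,"oa":54,"t":16}],"hf":{"clu":[20,22],"se":[52,80],"wf":[78,70,79]},"ou":{"g":{"f":53,"ika":43},"kw":{"ac":20,"mfc":70,"mrb":96,"wo":5},"slo":{"lhu":17,"q":61},"wob":{"e":77,"ivi":28,"we":76}},"ulk":{"emh":[40,38,69,82,75],"etg":48,"jkx":{"anm":46,"ldf":78},"lj":{"c":37,"xb":41},"nd":[75,43]}}
After op 2 (add /ou/wob/ivi 2): {"h":[[7,98,29],{"h":97,"s":24},{"cds":99,"r":60,"zgx":66},[63,25],{"b":18,"is":32,"oa":54,"t":16}],"hf":{"clu":[20,22],"se":[52,80],"wf":[78,70,79]},"ou":{"g":{"f":53,"ika":43},"kw":{"ac":20,"mfc":70,"mrb":96,"wo":5},"slo":{"lhu":17,"q":61},"wob":{"e":77,"ivi":2,"we":76}},"ulk":{"emh":[40,38,69,82,75],"etg":48,"jkx":{"anm":46,"ldf":78},"lj":{"c":37,"xb":41},"nd":[75,43]}}
After op 3 (add /ou/kw/wrh 21): {"h":[[7,98,29],{"h":97,"s":24},{"cds":99,"r":60,"zgx":66},[63,25],{"b":18,"is":32,"oa":54,"t":16}],"hf":{"clu":[20,22],"se":[52,80],"wf":[78,70,79]},"ou":{"g":{"f":53,"ika":43},"kw":{"ac":20,"mfc":70,"mrb":96,"wo":5,"wrh":21},"slo":{"lhu":17,"q":61},"wob":{"e":77,"ivi":2,"we":76}},"ulk":{"emh":[40,38,69,82,75],"etg":48,"jkx":{"anm":46,"ldf":78},"lj":{"c":37,"xb":41},"nd":[75,43]}}
After op 4 (replace /ou/kw 70): {"h":[[7,98,29],{"h":97,"s":24},{"cds":99,"r":60,"zgx":66},[63,25],{"b":18,"is":32,"oa":54,"t":16}],"hf":{"clu":[20,22],"se":[52,80],"wf":[78,70,79]},"ou":{"g":{"f":53,"ika":43},"kw":70,"slo":{"lhu":17,"q":61},"wob":{"e":77,"ivi":2,"we":76}},"ulk":{"emh":[40,38,69,82,75],"etg":48,"jkx":{"anm":46,"ldf":78},"lj":{"c":37,"xb":41},"nd":[75,43]}}
After op 5 (add /h/1/lh 44): {"h":[[7,98,29],{"h":97,"lh":44,"s":24},{"cds":99,"r":60,"zgx":66},[63,25],{"b":18,"is":32,"oa":54,"t":16}],"hf":{"clu":[20,22],"se":[52,80],"wf":[78,70,79]},"ou":{"g":{"f":53,"ika":43},"kw":70,"slo":{"lhu":17,"q":61},"wob":{"e":77,"ivi":2,"we":76}},"ulk":{"emh":[40,38,69,82,75],"etg":48,"jkx":{"anm":46,"ldf":78},"lj":{"c":37,"xb":41},"nd":[75,43]}}
After op 6 (add /hf/wf/1 48): {"h":[[7,98,29],{"h":97,"lh":44,"s":24},{"cds":99,"r":60,"zgx":66},[63,25],{"b":18,"is":32,"oa":54,"t":16}],"hf":{"clu":[20,22],"se":[52,80],"wf":[78,48,70,79]},"ou":{"g":{"f":53,"ika":43},"kw":70,"slo":{"lhu":17,"q":61},"wob":{"e":77,"ivi":2,"we":76}},"ulk":{"emh":[40,38,69,82,75],"etg":48,"jkx":{"anm":46,"ldf":78},"lj":{"c":37,"xb":41},"nd":[75,43]}}
After op 7 (replace /ou 79): {"h":[[7,98,29],{"h":97,"lh":44,"s":24},{"cds":99,"r":60,"zgx":66},[63,25],{"b":18,"is":32,"oa":54,"t":16}],"hf":{"clu":[20,22],"se":[52,80],"wf":[78,48,70,79]},"ou":79,"ulk":{"emh":[40,38,69,82,75],"etg":48,"jkx":{"anm":46,"ldf":78},"lj":{"c":37,"xb":41},"nd":[75,43]}}
After op 8 (replace /h/1/s 35): {"h":[[7,98,29],{"h":97,"lh":44,"s":35},{"cds":99,"r":60,"zgx":66},[63,25],{"b":18,"is":32,"oa":54,"t":16}],"hf":{"clu":[20,22],"se":[52,80],"wf":[78,48,70,79]},"ou":79,"ulk":{"emh":[40,38,69,82,75],"etg":48,"jkx":{"anm":46,"ldf":78},"lj":{"c":37,"xb":41},"nd":[75,43]}}
After op 9 (add /ulk/lj/jen 48): {"h":[[7,98,29],{"h":97,"lh":44,"s":35},{"cds":99,"r":60,"zgx":66},[63,25],{"b":18,"is":32,"oa":54,"t":16}],"hf":{"clu":[20,22],"se":[52,80],"wf":[78,48,70,79]},"ou":79,"ulk":{"emh":[40,38,69,82,75],"etg":48,"jkx":{"anm":46,"ldf":78},"lj":{"c":37,"jen":48,"xb":41},"nd":[75,43]}}
After op 10 (add /h/1/atl 68): {"h":[[7,98,29],{"atl":68,"h":97,"lh":44,"s":35},{"cds":99,"r":60,"zgx":66},[63,25],{"b":18,"is":32,"oa":54,"t":16}],"hf":{"clu":[20,22],"se":[52,80],"wf":[78,48,70,79]},"ou":79,"ulk":{"emh":[40,38,69,82,75],"etg":48,"jkx":{"anm":46,"ldf":78},"lj":{"c":37,"jen":48,"xb":41},"nd":[75,43]}}
After op 11 (add /h/3 43): {"h":[[7,98,29],{"atl":68,"h":97,"lh":44,"s":35},{"cds":99,"r":60,"zgx":66},43,[63,25],{"b":18,"is":32,"oa":54,"t":16}],"hf":{"clu":[20,22],"se":[52,80],"wf":[78,48,70,79]},"ou":79,"ulk":{"emh":[40,38,69,82,75],"etg":48,"jkx":{"anm":46,"ldf":78},"lj":{"c":37,"jen":48,"xb":41},"nd":[75,43]}}
After op 12 (remove /hf/wf/0): {"h":[[7,98,29],{"atl":68,"h":97,"lh":44,"s":35},{"cds":99,"r":60,"zgx":66},43,[63,25],{"b":18,"is":32,"oa":54,"t":16}],"hf":{"clu":[20,22],"se":[52,80],"wf":[48,70,79]},"ou":79,"ulk":{"emh":[40,38,69,82,75],"etg":48,"jkx":{"anm":46,"ldf":78},"lj":{"c":37,"jen":48,"xb":41},"nd":[75,43]}}
After op 13 (replace /ulk/lj/xb 39): {"h":[[7,98,29],{"atl":68,"h":97,"lh":44,"s":35},{"cds":99,"r":60,"zgx":66},43,[63,25],{"b":18,"is":32,"oa":54,"t":16}],"hf":{"clu":[20,22],"se":[52,80],"wf":[48,70,79]},"ou":79,"ulk":{"emh":[40,38,69,82,75],"etg":48,"jkx":{"anm":46,"ldf":78},"lj":{"c":37,"jen":48,"xb":39},"nd":[75,43]}}
Value at /h/1/atl: 68

Answer: 68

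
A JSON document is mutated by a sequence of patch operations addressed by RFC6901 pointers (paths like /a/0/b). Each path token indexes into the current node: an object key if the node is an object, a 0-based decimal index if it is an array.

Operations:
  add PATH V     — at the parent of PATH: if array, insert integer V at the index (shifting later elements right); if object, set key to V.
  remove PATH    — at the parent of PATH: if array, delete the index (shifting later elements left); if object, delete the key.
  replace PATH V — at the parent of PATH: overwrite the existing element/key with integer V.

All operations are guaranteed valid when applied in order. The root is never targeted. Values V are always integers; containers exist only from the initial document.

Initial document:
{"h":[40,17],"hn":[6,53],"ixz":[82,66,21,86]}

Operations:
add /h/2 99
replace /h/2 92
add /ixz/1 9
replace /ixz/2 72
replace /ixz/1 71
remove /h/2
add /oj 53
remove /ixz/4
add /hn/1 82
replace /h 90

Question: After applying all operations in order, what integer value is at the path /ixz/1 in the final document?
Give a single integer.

Answer: 71

Derivation:
After op 1 (add /h/2 99): {"h":[40,17,99],"hn":[6,53],"ixz":[82,66,21,86]}
After op 2 (replace /h/2 92): {"h":[40,17,92],"hn":[6,53],"ixz":[82,66,21,86]}
After op 3 (add /ixz/1 9): {"h":[40,17,92],"hn":[6,53],"ixz":[82,9,66,21,86]}
After op 4 (replace /ixz/2 72): {"h":[40,17,92],"hn":[6,53],"ixz":[82,9,72,21,86]}
After op 5 (replace /ixz/1 71): {"h":[40,17,92],"hn":[6,53],"ixz":[82,71,72,21,86]}
After op 6 (remove /h/2): {"h":[40,17],"hn":[6,53],"ixz":[82,71,72,21,86]}
After op 7 (add /oj 53): {"h":[40,17],"hn":[6,53],"ixz":[82,71,72,21,86],"oj":53}
After op 8 (remove /ixz/4): {"h":[40,17],"hn":[6,53],"ixz":[82,71,72,21],"oj":53}
After op 9 (add /hn/1 82): {"h":[40,17],"hn":[6,82,53],"ixz":[82,71,72,21],"oj":53}
After op 10 (replace /h 90): {"h":90,"hn":[6,82,53],"ixz":[82,71,72,21],"oj":53}
Value at /ixz/1: 71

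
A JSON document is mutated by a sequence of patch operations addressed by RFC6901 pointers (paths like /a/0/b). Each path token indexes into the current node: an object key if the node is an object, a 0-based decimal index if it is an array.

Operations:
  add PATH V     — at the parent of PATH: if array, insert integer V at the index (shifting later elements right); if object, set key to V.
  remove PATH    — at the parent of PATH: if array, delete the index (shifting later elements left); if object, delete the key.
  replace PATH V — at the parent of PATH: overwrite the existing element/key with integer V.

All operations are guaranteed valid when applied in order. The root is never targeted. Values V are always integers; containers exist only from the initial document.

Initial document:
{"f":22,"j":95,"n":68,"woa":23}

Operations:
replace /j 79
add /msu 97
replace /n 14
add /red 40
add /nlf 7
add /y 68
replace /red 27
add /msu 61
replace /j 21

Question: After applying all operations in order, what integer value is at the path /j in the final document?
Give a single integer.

After op 1 (replace /j 79): {"f":22,"j":79,"n":68,"woa":23}
After op 2 (add /msu 97): {"f":22,"j":79,"msu":97,"n":68,"woa":23}
After op 3 (replace /n 14): {"f":22,"j":79,"msu":97,"n":14,"woa":23}
After op 4 (add /red 40): {"f":22,"j":79,"msu":97,"n":14,"red":40,"woa":23}
After op 5 (add /nlf 7): {"f":22,"j":79,"msu":97,"n":14,"nlf":7,"red":40,"woa":23}
After op 6 (add /y 68): {"f":22,"j":79,"msu":97,"n":14,"nlf":7,"red":40,"woa":23,"y":68}
After op 7 (replace /red 27): {"f":22,"j":79,"msu":97,"n":14,"nlf":7,"red":27,"woa":23,"y":68}
After op 8 (add /msu 61): {"f":22,"j":79,"msu":61,"n":14,"nlf":7,"red":27,"woa":23,"y":68}
After op 9 (replace /j 21): {"f":22,"j":21,"msu":61,"n":14,"nlf":7,"red":27,"woa":23,"y":68}
Value at /j: 21

Answer: 21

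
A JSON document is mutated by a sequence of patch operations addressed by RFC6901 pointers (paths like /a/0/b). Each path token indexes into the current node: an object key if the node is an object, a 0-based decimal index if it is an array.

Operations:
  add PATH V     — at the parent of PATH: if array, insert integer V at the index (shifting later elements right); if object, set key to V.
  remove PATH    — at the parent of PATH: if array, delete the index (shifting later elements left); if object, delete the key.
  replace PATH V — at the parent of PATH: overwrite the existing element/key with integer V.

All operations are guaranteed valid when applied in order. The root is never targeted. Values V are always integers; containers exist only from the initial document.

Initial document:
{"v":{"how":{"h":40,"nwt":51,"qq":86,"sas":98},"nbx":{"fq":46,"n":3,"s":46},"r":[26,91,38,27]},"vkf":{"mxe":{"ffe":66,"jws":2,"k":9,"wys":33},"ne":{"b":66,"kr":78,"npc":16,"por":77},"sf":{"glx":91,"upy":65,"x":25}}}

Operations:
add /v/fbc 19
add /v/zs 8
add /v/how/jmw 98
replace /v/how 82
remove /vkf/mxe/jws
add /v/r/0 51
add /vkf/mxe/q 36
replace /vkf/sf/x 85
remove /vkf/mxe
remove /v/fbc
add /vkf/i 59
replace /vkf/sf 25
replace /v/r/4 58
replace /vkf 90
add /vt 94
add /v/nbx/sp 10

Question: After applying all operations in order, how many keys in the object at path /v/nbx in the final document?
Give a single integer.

After op 1 (add /v/fbc 19): {"v":{"fbc":19,"how":{"h":40,"nwt":51,"qq":86,"sas":98},"nbx":{"fq":46,"n":3,"s":46},"r":[26,91,38,27]},"vkf":{"mxe":{"ffe":66,"jws":2,"k":9,"wys":33},"ne":{"b":66,"kr":78,"npc":16,"por":77},"sf":{"glx":91,"upy":65,"x":25}}}
After op 2 (add /v/zs 8): {"v":{"fbc":19,"how":{"h":40,"nwt":51,"qq":86,"sas":98},"nbx":{"fq":46,"n":3,"s":46},"r":[26,91,38,27],"zs":8},"vkf":{"mxe":{"ffe":66,"jws":2,"k":9,"wys":33},"ne":{"b":66,"kr":78,"npc":16,"por":77},"sf":{"glx":91,"upy":65,"x":25}}}
After op 3 (add /v/how/jmw 98): {"v":{"fbc":19,"how":{"h":40,"jmw":98,"nwt":51,"qq":86,"sas":98},"nbx":{"fq":46,"n":3,"s":46},"r":[26,91,38,27],"zs":8},"vkf":{"mxe":{"ffe":66,"jws":2,"k":9,"wys":33},"ne":{"b":66,"kr":78,"npc":16,"por":77},"sf":{"glx":91,"upy":65,"x":25}}}
After op 4 (replace /v/how 82): {"v":{"fbc":19,"how":82,"nbx":{"fq":46,"n":3,"s":46},"r":[26,91,38,27],"zs":8},"vkf":{"mxe":{"ffe":66,"jws":2,"k":9,"wys":33},"ne":{"b":66,"kr":78,"npc":16,"por":77},"sf":{"glx":91,"upy":65,"x":25}}}
After op 5 (remove /vkf/mxe/jws): {"v":{"fbc":19,"how":82,"nbx":{"fq":46,"n":3,"s":46},"r":[26,91,38,27],"zs":8},"vkf":{"mxe":{"ffe":66,"k":9,"wys":33},"ne":{"b":66,"kr":78,"npc":16,"por":77},"sf":{"glx":91,"upy":65,"x":25}}}
After op 6 (add /v/r/0 51): {"v":{"fbc":19,"how":82,"nbx":{"fq":46,"n":3,"s":46},"r":[51,26,91,38,27],"zs":8},"vkf":{"mxe":{"ffe":66,"k":9,"wys":33},"ne":{"b":66,"kr":78,"npc":16,"por":77},"sf":{"glx":91,"upy":65,"x":25}}}
After op 7 (add /vkf/mxe/q 36): {"v":{"fbc":19,"how":82,"nbx":{"fq":46,"n":3,"s":46},"r":[51,26,91,38,27],"zs":8},"vkf":{"mxe":{"ffe":66,"k":9,"q":36,"wys":33},"ne":{"b":66,"kr":78,"npc":16,"por":77},"sf":{"glx":91,"upy":65,"x":25}}}
After op 8 (replace /vkf/sf/x 85): {"v":{"fbc":19,"how":82,"nbx":{"fq":46,"n":3,"s":46},"r":[51,26,91,38,27],"zs":8},"vkf":{"mxe":{"ffe":66,"k":9,"q":36,"wys":33},"ne":{"b":66,"kr":78,"npc":16,"por":77},"sf":{"glx":91,"upy":65,"x":85}}}
After op 9 (remove /vkf/mxe): {"v":{"fbc":19,"how":82,"nbx":{"fq":46,"n":3,"s":46},"r":[51,26,91,38,27],"zs":8},"vkf":{"ne":{"b":66,"kr":78,"npc":16,"por":77},"sf":{"glx":91,"upy":65,"x":85}}}
After op 10 (remove /v/fbc): {"v":{"how":82,"nbx":{"fq":46,"n":3,"s":46},"r":[51,26,91,38,27],"zs":8},"vkf":{"ne":{"b":66,"kr":78,"npc":16,"por":77},"sf":{"glx":91,"upy":65,"x":85}}}
After op 11 (add /vkf/i 59): {"v":{"how":82,"nbx":{"fq":46,"n":3,"s":46},"r":[51,26,91,38,27],"zs":8},"vkf":{"i":59,"ne":{"b":66,"kr":78,"npc":16,"por":77},"sf":{"glx":91,"upy":65,"x":85}}}
After op 12 (replace /vkf/sf 25): {"v":{"how":82,"nbx":{"fq":46,"n":3,"s":46},"r":[51,26,91,38,27],"zs":8},"vkf":{"i":59,"ne":{"b":66,"kr":78,"npc":16,"por":77},"sf":25}}
After op 13 (replace /v/r/4 58): {"v":{"how":82,"nbx":{"fq":46,"n":3,"s":46},"r":[51,26,91,38,58],"zs":8},"vkf":{"i":59,"ne":{"b":66,"kr":78,"npc":16,"por":77},"sf":25}}
After op 14 (replace /vkf 90): {"v":{"how":82,"nbx":{"fq":46,"n":3,"s":46},"r":[51,26,91,38,58],"zs":8},"vkf":90}
After op 15 (add /vt 94): {"v":{"how":82,"nbx":{"fq":46,"n":3,"s":46},"r":[51,26,91,38,58],"zs":8},"vkf":90,"vt":94}
After op 16 (add /v/nbx/sp 10): {"v":{"how":82,"nbx":{"fq":46,"n":3,"s":46,"sp":10},"r":[51,26,91,38,58],"zs":8},"vkf":90,"vt":94}
Size at path /v/nbx: 4

Answer: 4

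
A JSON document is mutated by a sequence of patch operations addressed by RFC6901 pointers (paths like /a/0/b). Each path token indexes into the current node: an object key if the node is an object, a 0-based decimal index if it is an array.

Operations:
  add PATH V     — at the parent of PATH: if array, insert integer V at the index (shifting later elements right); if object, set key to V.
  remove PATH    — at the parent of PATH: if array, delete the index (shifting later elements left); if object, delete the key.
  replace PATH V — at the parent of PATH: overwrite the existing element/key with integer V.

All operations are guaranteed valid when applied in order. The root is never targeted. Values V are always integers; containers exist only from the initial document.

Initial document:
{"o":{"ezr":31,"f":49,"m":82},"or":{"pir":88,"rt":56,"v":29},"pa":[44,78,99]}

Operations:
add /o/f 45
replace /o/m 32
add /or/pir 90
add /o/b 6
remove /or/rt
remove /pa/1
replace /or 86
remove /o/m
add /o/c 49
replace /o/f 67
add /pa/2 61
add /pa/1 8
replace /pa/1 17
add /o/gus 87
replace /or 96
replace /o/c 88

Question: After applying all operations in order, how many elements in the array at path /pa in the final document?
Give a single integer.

Answer: 4

Derivation:
After op 1 (add /o/f 45): {"o":{"ezr":31,"f":45,"m":82},"or":{"pir":88,"rt":56,"v":29},"pa":[44,78,99]}
After op 2 (replace /o/m 32): {"o":{"ezr":31,"f":45,"m":32},"or":{"pir":88,"rt":56,"v":29},"pa":[44,78,99]}
After op 3 (add /or/pir 90): {"o":{"ezr":31,"f":45,"m":32},"or":{"pir":90,"rt":56,"v":29},"pa":[44,78,99]}
After op 4 (add /o/b 6): {"o":{"b":6,"ezr":31,"f":45,"m":32},"or":{"pir":90,"rt":56,"v":29},"pa":[44,78,99]}
After op 5 (remove /or/rt): {"o":{"b":6,"ezr":31,"f":45,"m":32},"or":{"pir":90,"v":29},"pa":[44,78,99]}
After op 6 (remove /pa/1): {"o":{"b":6,"ezr":31,"f":45,"m":32},"or":{"pir":90,"v":29},"pa":[44,99]}
After op 7 (replace /or 86): {"o":{"b":6,"ezr":31,"f":45,"m":32},"or":86,"pa":[44,99]}
After op 8 (remove /o/m): {"o":{"b":6,"ezr":31,"f":45},"or":86,"pa":[44,99]}
After op 9 (add /o/c 49): {"o":{"b":6,"c":49,"ezr":31,"f":45},"or":86,"pa":[44,99]}
After op 10 (replace /o/f 67): {"o":{"b":6,"c":49,"ezr":31,"f":67},"or":86,"pa":[44,99]}
After op 11 (add /pa/2 61): {"o":{"b":6,"c":49,"ezr":31,"f":67},"or":86,"pa":[44,99,61]}
After op 12 (add /pa/1 8): {"o":{"b":6,"c":49,"ezr":31,"f":67},"or":86,"pa":[44,8,99,61]}
After op 13 (replace /pa/1 17): {"o":{"b":6,"c":49,"ezr":31,"f":67},"or":86,"pa":[44,17,99,61]}
After op 14 (add /o/gus 87): {"o":{"b":6,"c":49,"ezr":31,"f":67,"gus":87},"or":86,"pa":[44,17,99,61]}
After op 15 (replace /or 96): {"o":{"b":6,"c":49,"ezr":31,"f":67,"gus":87},"or":96,"pa":[44,17,99,61]}
After op 16 (replace /o/c 88): {"o":{"b":6,"c":88,"ezr":31,"f":67,"gus":87},"or":96,"pa":[44,17,99,61]}
Size at path /pa: 4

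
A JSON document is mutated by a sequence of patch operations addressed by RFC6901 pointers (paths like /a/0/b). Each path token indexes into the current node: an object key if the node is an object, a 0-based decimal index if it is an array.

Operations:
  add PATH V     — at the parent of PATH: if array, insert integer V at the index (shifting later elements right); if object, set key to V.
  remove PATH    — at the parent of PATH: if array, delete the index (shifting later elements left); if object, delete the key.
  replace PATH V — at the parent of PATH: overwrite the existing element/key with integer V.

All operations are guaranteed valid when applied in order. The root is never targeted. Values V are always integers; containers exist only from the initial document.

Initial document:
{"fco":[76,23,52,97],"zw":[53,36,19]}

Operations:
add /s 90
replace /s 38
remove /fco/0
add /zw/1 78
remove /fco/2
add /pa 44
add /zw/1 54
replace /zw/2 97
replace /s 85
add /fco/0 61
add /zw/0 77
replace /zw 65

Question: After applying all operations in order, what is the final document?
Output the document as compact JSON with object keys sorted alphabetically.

Answer: {"fco":[61,23,52],"pa":44,"s":85,"zw":65}

Derivation:
After op 1 (add /s 90): {"fco":[76,23,52,97],"s":90,"zw":[53,36,19]}
After op 2 (replace /s 38): {"fco":[76,23,52,97],"s":38,"zw":[53,36,19]}
After op 3 (remove /fco/0): {"fco":[23,52,97],"s":38,"zw":[53,36,19]}
After op 4 (add /zw/1 78): {"fco":[23,52,97],"s":38,"zw":[53,78,36,19]}
After op 5 (remove /fco/2): {"fco":[23,52],"s":38,"zw":[53,78,36,19]}
After op 6 (add /pa 44): {"fco":[23,52],"pa":44,"s":38,"zw":[53,78,36,19]}
After op 7 (add /zw/1 54): {"fco":[23,52],"pa":44,"s":38,"zw":[53,54,78,36,19]}
After op 8 (replace /zw/2 97): {"fco":[23,52],"pa":44,"s":38,"zw":[53,54,97,36,19]}
After op 9 (replace /s 85): {"fco":[23,52],"pa":44,"s":85,"zw":[53,54,97,36,19]}
After op 10 (add /fco/0 61): {"fco":[61,23,52],"pa":44,"s":85,"zw":[53,54,97,36,19]}
After op 11 (add /zw/0 77): {"fco":[61,23,52],"pa":44,"s":85,"zw":[77,53,54,97,36,19]}
After op 12 (replace /zw 65): {"fco":[61,23,52],"pa":44,"s":85,"zw":65}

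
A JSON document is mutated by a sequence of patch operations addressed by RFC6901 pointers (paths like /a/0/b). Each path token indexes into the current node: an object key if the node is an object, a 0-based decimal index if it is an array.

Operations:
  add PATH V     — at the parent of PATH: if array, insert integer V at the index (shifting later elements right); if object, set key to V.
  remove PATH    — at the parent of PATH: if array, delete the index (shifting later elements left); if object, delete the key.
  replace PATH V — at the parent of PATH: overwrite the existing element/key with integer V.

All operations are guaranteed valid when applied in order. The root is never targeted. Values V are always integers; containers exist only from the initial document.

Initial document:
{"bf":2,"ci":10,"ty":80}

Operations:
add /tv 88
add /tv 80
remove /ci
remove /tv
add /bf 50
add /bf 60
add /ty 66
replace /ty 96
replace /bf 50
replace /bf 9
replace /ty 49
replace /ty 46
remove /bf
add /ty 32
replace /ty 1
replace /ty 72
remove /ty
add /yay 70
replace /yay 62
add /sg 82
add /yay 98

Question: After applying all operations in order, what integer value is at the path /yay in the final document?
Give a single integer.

After op 1 (add /tv 88): {"bf":2,"ci":10,"tv":88,"ty":80}
After op 2 (add /tv 80): {"bf":2,"ci":10,"tv":80,"ty":80}
After op 3 (remove /ci): {"bf":2,"tv":80,"ty":80}
After op 4 (remove /tv): {"bf":2,"ty":80}
After op 5 (add /bf 50): {"bf":50,"ty":80}
After op 6 (add /bf 60): {"bf":60,"ty":80}
After op 7 (add /ty 66): {"bf":60,"ty":66}
After op 8 (replace /ty 96): {"bf":60,"ty":96}
After op 9 (replace /bf 50): {"bf":50,"ty":96}
After op 10 (replace /bf 9): {"bf":9,"ty":96}
After op 11 (replace /ty 49): {"bf":9,"ty":49}
After op 12 (replace /ty 46): {"bf":9,"ty":46}
After op 13 (remove /bf): {"ty":46}
After op 14 (add /ty 32): {"ty":32}
After op 15 (replace /ty 1): {"ty":1}
After op 16 (replace /ty 72): {"ty":72}
After op 17 (remove /ty): {}
After op 18 (add /yay 70): {"yay":70}
After op 19 (replace /yay 62): {"yay":62}
After op 20 (add /sg 82): {"sg":82,"yay":62}
After op 21 (add /yay 98): {"sg":82,"yay":98}
Value at /yay: 98

Answer: 98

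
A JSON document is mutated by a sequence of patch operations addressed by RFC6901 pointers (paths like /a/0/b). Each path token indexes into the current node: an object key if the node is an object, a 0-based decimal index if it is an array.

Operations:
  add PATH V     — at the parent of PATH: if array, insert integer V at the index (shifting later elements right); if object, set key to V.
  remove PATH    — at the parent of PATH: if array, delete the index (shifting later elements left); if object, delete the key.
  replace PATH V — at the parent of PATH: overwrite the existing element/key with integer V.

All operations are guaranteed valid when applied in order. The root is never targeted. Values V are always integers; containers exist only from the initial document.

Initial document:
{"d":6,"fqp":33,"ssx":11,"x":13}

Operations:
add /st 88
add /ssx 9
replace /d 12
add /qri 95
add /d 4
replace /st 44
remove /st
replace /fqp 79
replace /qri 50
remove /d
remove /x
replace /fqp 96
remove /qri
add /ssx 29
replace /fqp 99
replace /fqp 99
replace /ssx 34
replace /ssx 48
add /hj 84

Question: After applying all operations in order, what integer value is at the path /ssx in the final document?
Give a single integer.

After op 1 (add /st 88): {"d":6,"fqp":33,"ssx":11,"st":88,"x":13}
After op 2 (add /ssx 9): {"d":6,"fqp":33,"ssx":9,"st":88,"x":13}
After op 3 (replace /d 12): {"d":12,"fqp":33,"ssx":9,"st":88,"x":13}
After op 4 (add /qri 95): {"d":12,"fqp":33,"qri":95,"ssx":9,"st":88,"x":13}
After op 5 (add /d 4): {"d":4,"fqp":33,"qri":95,"ssx":9,"st":88,"x":13}
After op 6 (replace /st 44): {"d":4,"fqp":33,"qri":95,"ssx":9,"st":44,"x":13}
After op 7 (remove /st): {"d":4,"fqp":33,"qri":95,"ssx":9,"x":13}
After op 8 (replace /fqp 79): {"d":4,"fqp":79,"qri":95,"ssx":9,"x":13}
After op 9 (replace /qri 50): {"d":4,"fqp":79,"qri":50,"ssx":9,"x":13}
After op 10 (remove /d): {"fqp":79,"qri":50,"ssx":9,"x":13}
After op 11 (remove /x): {"fqp":79,"qri":50,"ssx":9}
After op 12 (replace /fqp 96): {"fqp":96,"qri":50,"ssx":9}
After op 13 (remove /qri): {"fqp":96,"ssx":9}
After op 14 (add /ssx 29): {"fqp":96,"ssx":29}
After op 15 (replace /fqp 99): {"fqp":99,"ssx":29}
After op 16 (replace /fqp 99): {"fqp":99,"ssx":29}
After op 17 (replace /ssx 34): {"fqp":99,"ssx":34}
After op 18 (replace /ssx 48): {"fqp":99,"ssx":48}
After op 19 (add /hj 84): {"fqp":99,"hj":84,"ssx":48}
Value at /ssx: 48

Answer: 48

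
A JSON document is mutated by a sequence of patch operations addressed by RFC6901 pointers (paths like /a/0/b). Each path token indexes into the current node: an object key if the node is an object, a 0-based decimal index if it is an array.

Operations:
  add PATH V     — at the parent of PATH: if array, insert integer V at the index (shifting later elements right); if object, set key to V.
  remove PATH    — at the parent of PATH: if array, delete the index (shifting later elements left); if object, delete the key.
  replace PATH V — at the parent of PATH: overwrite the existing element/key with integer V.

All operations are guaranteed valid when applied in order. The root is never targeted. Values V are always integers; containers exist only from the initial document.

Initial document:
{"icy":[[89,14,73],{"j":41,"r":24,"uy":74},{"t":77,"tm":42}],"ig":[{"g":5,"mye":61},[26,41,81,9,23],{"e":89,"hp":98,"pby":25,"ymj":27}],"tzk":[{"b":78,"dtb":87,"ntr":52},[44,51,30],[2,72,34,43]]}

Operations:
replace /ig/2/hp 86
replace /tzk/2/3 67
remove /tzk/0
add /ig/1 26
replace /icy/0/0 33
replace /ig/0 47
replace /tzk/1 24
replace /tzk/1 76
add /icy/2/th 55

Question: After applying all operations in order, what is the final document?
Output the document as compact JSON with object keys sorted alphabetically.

After op 1 (replace /ig/2/hp 86): {"icy":[[89,14,73],{"j":41,"r":24,"uy":74},{"t":77,"tm":42}],"ig":[{"g":5,"mye":61},[26,41,81,9,23],{"e":89,"hp":86,"pby":25,"ymj":27}],"tzk":[{"b":78,"dtb":87,"ntr":52},[44,51,30],[2,72,34,43]]}
After op 2 (replace /tzk/2/3 67): {"icy":[[89,14,73],{"j":41,"r":24,"uy":74},{"t":77,"tm":42}],"ig":[{"g":5,"mye":61},[26,41,81,9,23],{"e":89,"hp":86,"pby":25,"ymj":27}],"tzk":[{"b":78,"dtb":87,"ntr":52},[44,51,30],[2,72,34,67]]}
After op 3 (remove /tzk/0): {"icy":[[89,14,73],{"j":41,"r":24,"uy":74},{"t":77,"tm":42}],"ig":[{"g":5,"mye":61},[26,41,81,9,23],{"e":89,"hp":86,"pby":25,"ymj":27}],"tzk":[[44,51,30],[2,72,34,67]]}
After op 4 (add /ig/1 26): {"icy":[[89,14,73],{"j":41,"r":24,"uy":74},{"t":77,"tm":42}],"ig":[{"g":5,"mye":61},26,[26,41,81,9,23],{"e":89,"hp":86,"pby":25,"ymj":27}],"tzk":[[44,51,30],[2,72,34,67]]}
After op 5 (replace /icy/0/0 33): {"icy":[[33,14,73],{"j":41,"r":24,"uy":74},{"t":77,"tm":42}],"ig":[{"g":5,"mye":61},26,[26,41,81,9,23],{"e":89,"hp":86,"pby":25,"ymj":27}],"tzk":[[44,51,30],[2,72,34,67]]}
After op 6 (replace /ig/0 47): {"icy":[[33,14,73],{"j":41,"r":24,"uy":74},{"t":77,"tm":42}],"ig":[47,26,[26,41,81,9,23],{"e":89,"hp":86,"pby":25,"ymj":27}],"tzk":[[44,51,30],[2,72,34,67]]}
After op 7 (replace /tzk/1 24): {"icy":[[33,14,73],{"j":41,"r":24,"uy":74},{"t":77,"tm":42}],"ig":[47,26,[26,41,81,9,23],{"e":89,"hp":86,"pby":25,"ymj":27}],"tzk":[[44,51,30],24]}
After op 8 (replace /tzk/1 76): {"icy":[[33,14,73],{"j":41,"r":24,"uy":74},{"t":77,"tm":42}],"ig":[47,26,[26,41,81,9,23],{"e":89,"hp":86,"pby":25,"ymj":27}],"tzk":[[44,51,30],76]}
After op 9 (add /icy/2/th 55): {"icy":[[33,14,73],{"j":41,"r":24,"uy":74},{"t":77,"th":55,"tm":42}],"ig":[47,26,[26,41,81,9,23],{"e":89,"hp":86,"pby":25,"ymj":27}],"tzk":[[44,51,30],76]}

Answer: {"icy":[[33,14,73],{"j":41,"r":24,"uy":74},{"t":77,"th":55,"tm":42}],"ig":[47,26,[26,41,81,9,23],{"e":89,"hp":86,"pby":25,"ymj":27}],"tzk":[[44,51,30],76]}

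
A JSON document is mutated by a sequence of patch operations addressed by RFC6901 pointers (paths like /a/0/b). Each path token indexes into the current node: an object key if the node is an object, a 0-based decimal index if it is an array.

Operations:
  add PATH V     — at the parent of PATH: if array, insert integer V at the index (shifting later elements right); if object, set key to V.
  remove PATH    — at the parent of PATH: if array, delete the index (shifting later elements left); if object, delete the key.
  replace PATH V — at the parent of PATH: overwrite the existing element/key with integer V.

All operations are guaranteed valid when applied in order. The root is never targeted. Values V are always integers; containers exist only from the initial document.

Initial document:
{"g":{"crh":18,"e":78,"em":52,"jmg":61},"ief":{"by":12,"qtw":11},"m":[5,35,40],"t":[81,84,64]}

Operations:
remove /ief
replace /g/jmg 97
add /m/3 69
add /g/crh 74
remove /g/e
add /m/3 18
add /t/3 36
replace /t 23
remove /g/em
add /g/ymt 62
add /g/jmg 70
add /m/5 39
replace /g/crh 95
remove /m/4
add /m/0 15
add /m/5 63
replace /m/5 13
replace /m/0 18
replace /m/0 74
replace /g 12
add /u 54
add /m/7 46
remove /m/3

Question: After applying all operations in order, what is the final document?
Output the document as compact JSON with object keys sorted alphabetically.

After op 1 (remove /ief): {"g":{"crh":18,"e":78,"em":52,"jmg":61},"m":[5,35,40],"t":[81,84,64]}
After op 2 (replace /g/jmg 97): {"g":{"crh":18,"e":78,"em":52,"jmg":97},"m":[5,35,40],"t":[81,84,64]}
After op 3 (add /m/3 69): {"g":{"crh":18,"e":78,"em":52,"jmg":97},"m":[5,35,40,69],"t":[81,84,64]}
After op 4 (add /g/crh 74): {"g":{"crh":74,"e":78,"em":52,"jmg":97},"m":[5,35,40,69],"t":[81,84,64]}
After op 5 (remove /g/e): {"g":{"crh":74,"em":52,"jmg":97},"m":[5,35,40,69],"t":[81,84,64]}
After op 6 (add /m/3 18): {"g":{"crh":74,"em":52,"jmg":97},"m":[5,35,40,18,69],"t":[81,84,64]}
After op 7 (add /t/3 36): {"g":{"crh":74,"em":52,"jmg":97},"m":[5,35,40,18,69],"t":[81,84,64,36]}
After op 8 (replace /t 23): {"g":{"crh":74,"em":52,"jmg":97},"m":[5,35,40,18,69],"t":23}
After op 9 (remove /g/em): {"g":{"crh":74,"jmg":97},"m":[5,35,40,18,69],"t":23}
After op 10 (add /g/ymt 62): {"g":{"crh":74,"jmg":97,"ymt":62},"m":[5,35,40,18,69],"t":23}
After op 11 (add /g/jmg 70): {"g":{"crh":74,"jmg":70,"ymt":62},"m":[5,35,40,18,69],"t":23}
After op 12 (add /m/5 39): {"g":{"crh":74,"jmg":70,"ymt":62},"m":[5,35,40,18,69,39],"t":23}
After op 13 (replace /g/crh 95): {"g":{"crh":95,"jmg":70,"ymt":62},"m":[5,35,40,18,69,39],"t":23}
After op 14 (remove /m/4): {"g":{"crh":95,"jmg":70,"ymt":62},"m":[5,35,40,18,39],"t":23}
After op 15 (add /m/0 15): {"g":{"crh":95,"jmg":70,"ymt":62},"m":[15,5,35,40,18,39],"t":23}
After op 16 (add /m/5 63): {"g":{"crh":95,"jmg":70,"ymt":62},"m":[15,5,35,40,18,63,39],"t":23}
After op 17 (replace /m/5 13): {"g":{"crh":95,"jmg":70,"ymt":62},"m":[15,5,35,40,18,13,39],"t":23}
After op 18 (replace /m/0 18): {"g":{"crh":95,"jmg":70,"ymt":62},"m":[18,5,35,40,18,13,39],"t":23}
After op 19 (replace /m/0 74): {"g":{"crh":95,"jmg":70,"ymt":62},"m":[74,5,35,40,18,13,39],"t":23}
After op 20 (replace /g 12): {"g":12,"m":[74,5,35,40,18,13,39],"t":23}
After op 21 (add /u 54): {"g":12,"m":[74,5,35,40,18,13,39],"t":23,"u":54}
After op 22 (add /m/7 46): {"g":12,"m":[74,5,35,40,18,13,39,46],"t":23,"u":54}
After op 23 (remove /m/3): {"g":12,"m":[74,5,35,18,13,39,46],"t":23,"u":54}

Answer: {"g":12,"m":[74,5,35,18,13,39,46],"t":23,"u":54}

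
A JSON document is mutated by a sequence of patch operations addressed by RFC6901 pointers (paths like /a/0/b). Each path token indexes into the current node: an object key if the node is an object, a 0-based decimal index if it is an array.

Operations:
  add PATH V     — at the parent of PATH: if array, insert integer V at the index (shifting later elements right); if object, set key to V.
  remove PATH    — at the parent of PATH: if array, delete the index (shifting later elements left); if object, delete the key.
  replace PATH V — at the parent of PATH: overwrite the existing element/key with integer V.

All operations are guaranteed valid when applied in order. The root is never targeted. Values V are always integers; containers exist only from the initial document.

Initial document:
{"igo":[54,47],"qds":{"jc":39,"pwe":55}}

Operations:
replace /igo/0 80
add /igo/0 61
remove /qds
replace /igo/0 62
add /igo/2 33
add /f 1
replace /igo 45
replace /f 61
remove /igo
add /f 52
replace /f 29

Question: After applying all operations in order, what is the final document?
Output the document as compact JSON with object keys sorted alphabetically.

Answer: {"f":29}

Derivation:
After op 1 (replace /igo/0 80): {"igo":[80,47],"qds":{"jc":39,"pwe":55}}
After op 2 (add /igo/0 61): {"igo":[61,80,47],"qds":{"jc":39,"pwe":55}}
After op 3 (remove /qds): {"igo":[61,80,47]}
After op 4 (replace /igo/0 62): {"igo":[62,80,47]}
After op 5 (add /igo/2 33): {"igo":[62,80,33,47]}
After op 6 (add /f 1): {"f":1,"igo":[62,80,33,47]}
After op 7 (replace /igo 45): {"f":1,"igo":45}
After op 8 (replace /f 61): {"f":61,"igo":45}
After op 9 (remove /igo): {"f":61}
After op 10 (add /f 52): {"f":52}
After op 11 (replace /f 29): {"f":29}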